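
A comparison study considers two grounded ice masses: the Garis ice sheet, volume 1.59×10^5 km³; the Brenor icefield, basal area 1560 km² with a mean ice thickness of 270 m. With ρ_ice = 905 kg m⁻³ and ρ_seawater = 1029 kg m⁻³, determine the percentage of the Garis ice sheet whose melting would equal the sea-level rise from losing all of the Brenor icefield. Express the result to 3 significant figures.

Equal sea-level rise means equal mass of meltwater, i.e. equal mass of ice lost.
Ice mass of Brenor: 3.812×10^14 kg; ice mass of Garis: 1.439×10^17 kg.
Fraction required = 3.812×10^14 / 1.439×10^17 = 2.65×10^-3 → 0.265 %.

≈ 0.265 %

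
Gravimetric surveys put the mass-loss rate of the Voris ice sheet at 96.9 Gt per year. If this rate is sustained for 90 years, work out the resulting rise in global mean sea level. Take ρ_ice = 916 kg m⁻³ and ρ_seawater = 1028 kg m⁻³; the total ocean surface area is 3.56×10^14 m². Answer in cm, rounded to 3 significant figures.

≈ 2.38 cm

Total mass lost = 96.9 Gt/yr × 90 yr = 8721 Gt = 8.721×10^15 kg.
ρ_w = 1028 kg m⁻³, so water volume = 8.721×10^15 / 1028 = 8.483×10^12 m³.
Δh = 8.483×10^12 / 3.56×10^14 = 0.0238 m = 2.38 cm.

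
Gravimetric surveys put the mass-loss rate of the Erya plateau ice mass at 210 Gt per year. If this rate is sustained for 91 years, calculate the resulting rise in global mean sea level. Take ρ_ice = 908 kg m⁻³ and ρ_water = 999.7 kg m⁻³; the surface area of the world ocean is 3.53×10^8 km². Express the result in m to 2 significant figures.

≈ 0.054 m

Total mass lost = 210 Gt/yr × 91 yr = 1.911×10^4 Gt = 1.911×10^16 kg.
ρ_w = 999.7 kg m⁻³, so water volume = 1.911×10^16 / 999.7 = 1.912×10^13 m³.
Δh = 1.912×10^13 / 3.53×10^14 = 0.0542 m.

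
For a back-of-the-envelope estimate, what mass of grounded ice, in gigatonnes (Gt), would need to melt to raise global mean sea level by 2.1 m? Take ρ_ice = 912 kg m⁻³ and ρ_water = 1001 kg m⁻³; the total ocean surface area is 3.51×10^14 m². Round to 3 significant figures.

≈ 7.38×10^5 Gt

Required water volume = Δh × A = 2.1 m × 3.51×10^14 m² = 7.371×10^14 m³.
ρ_w = 1001 kg m⁻³, so the mass of water = 7.371×10^14 m³ × 1001 kg m⁻³ = 7.378×10^17 kg = 7.38×10^5 Gt (and the same mass of ice, by conservation).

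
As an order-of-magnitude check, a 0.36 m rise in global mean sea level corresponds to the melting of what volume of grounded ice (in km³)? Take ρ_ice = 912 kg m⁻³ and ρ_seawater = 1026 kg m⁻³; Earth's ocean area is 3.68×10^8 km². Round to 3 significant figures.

≈ 1.49×10^5 km³

Required water volume = Δh × A = 0.36 m × 3.68×10^14 m² = 1.325×10^14 m³ = 1.325×10^5 km³.
Ice volume = water volume × ρ_w/ρ_ice = 1.325×10^5 × 1026/912 = 1.49×10^5 km³.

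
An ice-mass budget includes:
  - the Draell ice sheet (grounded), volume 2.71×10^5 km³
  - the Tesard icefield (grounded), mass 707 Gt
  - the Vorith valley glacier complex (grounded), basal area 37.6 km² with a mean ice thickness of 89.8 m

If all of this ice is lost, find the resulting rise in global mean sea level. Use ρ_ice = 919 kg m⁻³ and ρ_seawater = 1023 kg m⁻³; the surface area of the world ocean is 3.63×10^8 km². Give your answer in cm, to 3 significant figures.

Draell: 2.71×10^5 km³ × (919/1023) = 2.434×10^5 km³ of water.
Tesard: 707 Gt = 7.070×10^14 kg; dividing by ρ_w = 1023 kg m⁻³ gives 6.911×10^11 m³ of water.
Vorith: ice volume = 37.6 km² × 89.8 m = 3.376 km³; 3.376 × (919/1023) = 3.033 km³ of water.
Total added water ≈ 2.441×10^14 m³ over 3.63×10^14 m² → Δh = 0.673 m = 67.3 cm.

≈ 67.3 cm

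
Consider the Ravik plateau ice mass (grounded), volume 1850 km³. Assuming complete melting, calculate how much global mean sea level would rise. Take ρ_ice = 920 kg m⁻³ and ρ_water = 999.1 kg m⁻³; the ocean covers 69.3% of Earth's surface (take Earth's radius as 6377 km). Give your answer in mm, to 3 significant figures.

Ravik: 1850 km³ × (920/999.1) = 1704 km³ of water.
Spread over 3.54×10^14 m² of ocean, Δh = 1.704×10^12 / 3.54×10^14 = 4.81×10^-3 m = 4.81 mm.

≈ 4.81 mm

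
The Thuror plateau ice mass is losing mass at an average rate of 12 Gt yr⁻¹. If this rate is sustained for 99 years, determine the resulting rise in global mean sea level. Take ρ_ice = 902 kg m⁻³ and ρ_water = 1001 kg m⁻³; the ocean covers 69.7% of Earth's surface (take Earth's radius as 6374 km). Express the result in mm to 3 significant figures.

≈ 3.34 mm

Total mass lost = 12 Gt/yr × 99 yr = 1188 Gt = 1.188×10^15 kg.
ρ_w = 1001 kg m⁻³, so water volume = 1.188×10^15 / 1001 = 1.187×10^12 m³.
Δh = 1.187×10^12 / 3.56×10^14 = 3.34×10^-3 m = 3.34 mm.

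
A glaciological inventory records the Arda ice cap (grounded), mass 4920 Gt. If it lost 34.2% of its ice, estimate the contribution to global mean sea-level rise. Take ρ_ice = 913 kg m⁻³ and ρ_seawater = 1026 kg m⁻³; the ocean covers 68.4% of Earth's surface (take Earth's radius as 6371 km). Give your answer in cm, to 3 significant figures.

≈ 0.470 cm

Arda: 0.342 × 4920 Gt = 1.683×10^15 kg; dividing by ρ_w = 1026 kg m⁻³ gives 1.640×10^12 m³ of water.
Spread over 3.49×10^14 m² of ocean, Δh = 1.640×10^12 / 3.49×10^14 = 4.70×10^-3 m = 0.470 cm.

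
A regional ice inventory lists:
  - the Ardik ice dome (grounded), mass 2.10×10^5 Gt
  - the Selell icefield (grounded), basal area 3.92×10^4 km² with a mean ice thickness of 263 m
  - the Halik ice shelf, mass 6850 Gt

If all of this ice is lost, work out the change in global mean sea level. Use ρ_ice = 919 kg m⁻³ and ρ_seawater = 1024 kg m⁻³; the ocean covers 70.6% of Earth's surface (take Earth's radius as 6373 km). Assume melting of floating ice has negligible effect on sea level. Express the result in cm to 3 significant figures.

≈ 59.5 cm

Ardik: 2.10×10^5 Gt = 2.100×10^17 kg; dividing by ρ_w = 1024 kg m⁻³ gives 2.051×10^14 m³ of water.
Selell: ice volume = 3.92×10^4 km² × 263 m = 1.031×10^4 km³; 1.031×10^4 × (919/1024) = 9252 km³ of water.
The Halik ice shelf is floating and already displaces its own weight of water, so its melt adds essentially nothing to sea level.
Total added water ≈ 2.143×10^14 m³ over 3.60×10^14 m² → Δh = 0.595 m = 59.5 cm.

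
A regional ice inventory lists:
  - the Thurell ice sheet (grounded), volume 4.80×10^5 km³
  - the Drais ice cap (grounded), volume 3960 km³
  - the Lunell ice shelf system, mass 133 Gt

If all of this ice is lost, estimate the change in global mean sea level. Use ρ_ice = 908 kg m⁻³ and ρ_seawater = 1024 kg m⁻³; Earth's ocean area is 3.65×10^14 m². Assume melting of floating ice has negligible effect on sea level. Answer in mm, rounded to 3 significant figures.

≈ 1180 mm

Thurell: 4.80×10^5 km³ × (908/1024) = 4.256×10^5 km³ of water.
Drais: 3960 km³ × (908/1024) = 3511 km³ of water.
The Lunell ice shelf system is floating and already displaces its own weight of water, so its melt adds essentially nothing to sea level.
Total added water ≈ 4.291×10^14 m³ over 3.65×10^14 m² → Δh = 1.18 m = 1180 mm.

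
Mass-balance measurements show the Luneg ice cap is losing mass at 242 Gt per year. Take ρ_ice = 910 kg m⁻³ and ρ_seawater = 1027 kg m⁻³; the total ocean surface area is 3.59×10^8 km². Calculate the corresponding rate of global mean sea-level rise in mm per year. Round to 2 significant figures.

≈ 0.66 mm/yr

ρ_w = 1027 kg m⁻³. Annual water volume added = 242 Gt / ρ_w = 2.420×10^14 kg / 1027 kg m⁻³ = 2.356×10^11 m³.
Δh per year = 2.356×10^11 / 3.59×10^14 = 6.56×10^-4 m = 0.66 mm.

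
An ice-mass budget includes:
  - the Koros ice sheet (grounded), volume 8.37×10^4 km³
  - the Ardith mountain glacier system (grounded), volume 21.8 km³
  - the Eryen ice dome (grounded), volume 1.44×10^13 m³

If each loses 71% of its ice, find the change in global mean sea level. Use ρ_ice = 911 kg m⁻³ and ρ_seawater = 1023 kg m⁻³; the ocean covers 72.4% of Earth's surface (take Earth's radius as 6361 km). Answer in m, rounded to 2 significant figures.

Koros: 0.71 × 8.37×10^4 km³ × (911/1023) = 5.292×10^4 km³ of water.
Ardith: 0.71 × 21.8 km³ × (911/1023) = 13.78 km³ of water.
Eryen: 0.71 × 1.44×10^13 m³ × (911/1023) = 9.105×10^12 m³ of water.
Total added water ≈ 6.204×10^13 m³ over 3.68×10^14 m² → Δh = 0.169 m.

≈ 0.17 m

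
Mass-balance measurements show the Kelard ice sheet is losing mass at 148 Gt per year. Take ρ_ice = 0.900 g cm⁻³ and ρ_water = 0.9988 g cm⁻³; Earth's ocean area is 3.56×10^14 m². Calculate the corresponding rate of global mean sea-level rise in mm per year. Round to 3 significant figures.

ρ_w = 0.9988 g cm⁻³ = 998.8 kg m⁻³. Annual water volume added = 148 Gt / ρ_w = 1.480×10^14 kg / 998.8 kg m⁻³ = 1.482×10^11 m³.
Δh per year = 1.482×10^11 / 3.56×10^14 = 4.16×10^-4 m = 0.416 mm.

≈ 0.416 mm/yr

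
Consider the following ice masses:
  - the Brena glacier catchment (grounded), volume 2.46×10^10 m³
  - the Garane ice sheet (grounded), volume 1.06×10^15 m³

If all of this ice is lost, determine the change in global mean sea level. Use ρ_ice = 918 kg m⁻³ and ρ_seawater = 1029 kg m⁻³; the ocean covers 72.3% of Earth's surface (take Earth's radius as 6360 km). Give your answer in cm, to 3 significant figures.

Brena: 2.46×10^10 m³ × (918/1029) = 2.195×10^10 m³ of water.
Garane: 1.06×10^15 m³ × (918/1029) = 9.457×10^14 m³ of water.
Total added water ≈ 9.457×10^14 m³ over 3.68×10^14 m² → Δh = 2.57 m = 257 cm.

≈ 257 cm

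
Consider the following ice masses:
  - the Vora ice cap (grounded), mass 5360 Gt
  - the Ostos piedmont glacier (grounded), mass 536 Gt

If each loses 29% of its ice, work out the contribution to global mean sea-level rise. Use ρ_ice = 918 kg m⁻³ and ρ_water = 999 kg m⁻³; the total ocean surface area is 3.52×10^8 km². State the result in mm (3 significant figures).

≈ 4.86 mm

Vora: 0.29 × 5360 Gt = 1.554×10^15 kg; dividing by ρ_w = 999 kg m⁻³ gives 1.556×10^12 m³ of water.
Ostos: 0.29 × 536 Gt = 1.554×10^14 kg; dividing by ρ_w = 999 kg m⁻³ gives 1.556×10^11 m³ of water.
Total added water ≈ 1.712×10^12 m³ over 3.52×10^14 m² → Δh = 4.86×10^-3 m = 4.86 mm.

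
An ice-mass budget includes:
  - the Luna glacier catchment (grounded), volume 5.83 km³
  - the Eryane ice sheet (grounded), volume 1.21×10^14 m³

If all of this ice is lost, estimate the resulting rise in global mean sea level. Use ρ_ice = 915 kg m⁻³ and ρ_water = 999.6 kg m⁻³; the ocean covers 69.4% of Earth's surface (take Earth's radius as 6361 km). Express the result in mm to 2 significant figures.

≈ 310 mm

Luna: 5.83 km³ × (915/999.6) = 5.337 km³ of water.
Eryane: 1.21×10^14 m³ × (915/999.6) = 1.108×10^14 m³ of water.
Total added water ≈ 1.108×10^14 m³ over 3.53×10^14 m² → Δh = 0.314 m = 310 mm.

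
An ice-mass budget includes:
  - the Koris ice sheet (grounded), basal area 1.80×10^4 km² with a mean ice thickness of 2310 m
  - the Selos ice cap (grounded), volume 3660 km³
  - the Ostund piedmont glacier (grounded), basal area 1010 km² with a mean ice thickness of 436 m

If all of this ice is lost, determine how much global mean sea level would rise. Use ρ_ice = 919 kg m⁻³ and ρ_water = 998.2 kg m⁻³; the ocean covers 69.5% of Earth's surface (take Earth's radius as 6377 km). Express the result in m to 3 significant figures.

Koris: ice volume = 1.80×10^4 km² × 2310 m = 4.158×10^4 km³; 4.158×10^4 × (919/998.2) = 3.828×10^4 km³ of water.
Selos: 3660 km³ × (919/998.2) = 3370 km³ of water.
Ostund: ice volume = 1010 km² × 436 m = 440.4 km³; 440.4 × (919/998.2) = 405.4 km³ of water.
Total added water ≈ 4.206×10^13 m³ over 3.55×10^14 m² → Δh = 0.118 m.

≈ 0.118 m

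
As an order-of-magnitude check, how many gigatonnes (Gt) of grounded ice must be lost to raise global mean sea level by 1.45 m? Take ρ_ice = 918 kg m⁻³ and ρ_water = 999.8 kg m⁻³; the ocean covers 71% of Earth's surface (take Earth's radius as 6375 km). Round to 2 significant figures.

Required water volume = Δh × A = 1.45 m × 3.63×10^14 m² = 5.258×10^14 m³.
ρ_w = 999.8 kg m⁻³, so the mass of water = 5.258×10^14 m³ × 999.8 kg m⁻³ = 5.257×10^17 kg = 5.3×10^5 Gt (and the same mass of ice, by conservation).

≈ 5.3×10^5 Gt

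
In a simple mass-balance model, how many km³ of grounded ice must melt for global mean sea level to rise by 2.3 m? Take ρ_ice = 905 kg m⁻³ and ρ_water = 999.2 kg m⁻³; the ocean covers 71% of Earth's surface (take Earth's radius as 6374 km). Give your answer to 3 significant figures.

Required water volume = Δh × A = 2.3 m × 3.62×10^14 m² = 8.337×10^14 m³ = 8.337×10^5 km³.
Ice volume = water volume × ρ_w/ρ_ice = 8.337×10^5 × 999.2/905 = 9.21×10^5 km³.

≈ 9.21×10^5 km³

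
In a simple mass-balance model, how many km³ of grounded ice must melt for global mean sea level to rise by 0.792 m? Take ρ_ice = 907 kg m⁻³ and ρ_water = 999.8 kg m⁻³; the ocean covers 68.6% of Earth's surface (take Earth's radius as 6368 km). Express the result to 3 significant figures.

≈ 3.05×10^5 km³

Required water volume = Δh × A = 0.792 m × 3.50×10^14 m² = 2.769×10^14 m³ = 2.769×10^5 km³.
Ice volume = water volume × ρ_w/ρ_ice = 2.769×10^5 × 999.8/907 = 3.05×10^5 km³.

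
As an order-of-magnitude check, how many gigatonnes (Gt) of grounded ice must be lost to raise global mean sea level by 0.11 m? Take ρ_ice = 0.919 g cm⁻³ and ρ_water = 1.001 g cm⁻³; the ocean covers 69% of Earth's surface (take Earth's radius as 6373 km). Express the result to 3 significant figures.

≈ 3.88×10^4 Gt

Required water volume = Δh × A = 0.11 m × 3.52×10^14 m² = 3.874×10^13 m³.
ρ_w = 1.001 g cm⁻³ = 1001 kg m⁻³, so the mass of water = 3.874×10^13 m³ × 1001 kg m⁻³ = 3.878×10^16 kg = 3.88×10^4 Gt (and the same mass of ice, by conservation).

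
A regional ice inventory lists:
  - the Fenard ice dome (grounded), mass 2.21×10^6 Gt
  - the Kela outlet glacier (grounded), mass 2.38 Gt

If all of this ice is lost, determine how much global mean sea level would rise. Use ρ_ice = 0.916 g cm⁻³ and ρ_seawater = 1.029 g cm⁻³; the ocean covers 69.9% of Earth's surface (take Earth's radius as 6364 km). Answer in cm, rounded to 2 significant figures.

Fenard: 2.21×10^6 Gt = 2.210×10^18 kg; dividing by ρ_w = 1.029 g cm⁻³ = 1029 kg m⁻³ gives 2.148×10^15 m³ of water.
Kela: 2.38 Gt = 2.380×10^12 kg; dividing by ρ_w = 1029 kg m⁻³ gives 2.313×10^9 m³ of water.
Total added water ≈ 2.148×10^15 m³ over 3.56×10^14 m² → Δh = 6.04 m = 600 cm.

≈ 600 cm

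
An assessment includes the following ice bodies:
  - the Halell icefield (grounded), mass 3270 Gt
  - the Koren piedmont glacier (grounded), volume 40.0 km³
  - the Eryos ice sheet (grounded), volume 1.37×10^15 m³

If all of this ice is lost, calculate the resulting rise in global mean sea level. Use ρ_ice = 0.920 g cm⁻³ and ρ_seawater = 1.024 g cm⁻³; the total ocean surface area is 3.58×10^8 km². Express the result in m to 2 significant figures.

≈ 3.4 m

Halell: 3270 Gt = 3.270×10^15 kg; dividing by ρ_w = 1.024 g cm⁻³ = 1024 kg m⁻³ gives 3.193×10^12 m³ of water.
Koren: 40.0 km³ × (920/1024) = 35.94 km³ of water.
Eryos: 1.37×10^15 m³ × (920/1024) = 1.231×10^15 m³ of water.
Total added water ≈ 1.234×10^15 m³ over 3.58×10^14 m² → Δh = 3.45 m.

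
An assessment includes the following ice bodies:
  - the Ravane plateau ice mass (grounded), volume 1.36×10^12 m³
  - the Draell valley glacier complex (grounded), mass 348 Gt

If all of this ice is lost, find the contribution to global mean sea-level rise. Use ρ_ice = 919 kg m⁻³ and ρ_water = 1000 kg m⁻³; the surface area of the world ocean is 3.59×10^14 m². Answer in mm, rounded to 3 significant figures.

≈ 4.45 mm

Ravane: 1.36×10^12 m³ × (919/1000) = 1.250×10^12 m³ of water.
Draell: 348 Gt = 3.480×10^14 kg; dividing by ρ_w = 1000 kg m⁻³ gives 3.480×10^11 m³ of water.
Total added water ≈ 1.598×10^12 m³ over 3.59×10^14 m² → Δh = 4.45×10^-3 m = 4.45 mm.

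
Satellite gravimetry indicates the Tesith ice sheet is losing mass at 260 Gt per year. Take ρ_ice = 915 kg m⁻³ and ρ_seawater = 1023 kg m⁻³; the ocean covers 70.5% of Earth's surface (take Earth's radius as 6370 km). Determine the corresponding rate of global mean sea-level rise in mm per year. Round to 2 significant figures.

≈ 0.71 mm/yr

ρ_w = 1023 kg m⁻³. Annual water volume added = 260 Gt / ρ_w = 2.600×10^14 kg / 1023 kg m⁻³ = 2.542×10^11 m³.
Δh per year = 2.542×10^11 / 3.59×10^14 = 7.07×10^-4 m = 0.71 mm.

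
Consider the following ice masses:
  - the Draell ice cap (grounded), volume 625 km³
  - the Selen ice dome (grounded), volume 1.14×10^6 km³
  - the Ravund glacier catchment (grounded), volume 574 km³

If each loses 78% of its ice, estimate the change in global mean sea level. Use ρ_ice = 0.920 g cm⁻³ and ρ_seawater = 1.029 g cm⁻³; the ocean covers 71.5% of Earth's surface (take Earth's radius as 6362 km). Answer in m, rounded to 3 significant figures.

Draell: 0.78 × 625 km³ × (920/1029) = 435.9 km³ of water.
Selen: 0.78 × 1.14×10^6 km³ × (920/1029) = 7.950×10^5 km³ of water.
Ravund: 0.78 × 574 km³ × (920/1029) = 400.3 km³ of water.
Total added water ≈ 7.958×10^14 m³ over 3.64×10^14 m² → Δh = 2.19 m.

≈ 2.19 m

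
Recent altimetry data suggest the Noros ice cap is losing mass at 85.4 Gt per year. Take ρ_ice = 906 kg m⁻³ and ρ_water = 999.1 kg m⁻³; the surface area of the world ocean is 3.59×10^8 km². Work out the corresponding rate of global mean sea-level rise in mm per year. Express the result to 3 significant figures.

ρ_w = 999.1 kg m⁻³. Annual water volume added = 85.4 Gt / ρ_w = 8.540×10^13 kg / 999.1 kg m⁻³ = 8.548×10^10 m³.
Δh per year = 8.548×10^10 / 3.59×10^14 = 2.38×10^-4 m = 0.238 mm.

≈ 0.238 mm/yr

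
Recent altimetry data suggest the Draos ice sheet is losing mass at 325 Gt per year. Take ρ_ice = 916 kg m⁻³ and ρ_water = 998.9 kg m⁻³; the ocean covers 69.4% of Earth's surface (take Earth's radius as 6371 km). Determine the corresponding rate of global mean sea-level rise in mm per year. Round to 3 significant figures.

≈ 0.919 mm/yr

ρ_w = 998.9 kg m⁻³. Annual water volume added = 325 Gt / ρ_w = 3.250×10^14 kg / 998.9 kg m⁻³ = 3.254×10^11 m³.
Δh per year = 3.254×10^11 / 3.54×10^14 = 9.19×10^-4 m = 0.919 mm.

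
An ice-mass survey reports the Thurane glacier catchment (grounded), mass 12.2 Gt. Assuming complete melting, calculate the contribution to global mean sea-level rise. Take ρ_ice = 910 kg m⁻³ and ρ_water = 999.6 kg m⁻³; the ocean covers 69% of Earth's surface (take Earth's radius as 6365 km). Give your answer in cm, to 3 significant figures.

Thurane: 12.2 Gt = 1.220×10^13 kg; dividing by ρ_w = 999.6 kg m⁻³ gives 1.220×10^10 m³ of water.
Spread over 3.51×10^14 m² of ocean, Δh = 1.220×10^10 / 3.51×10^14 = 3.47×10^-5 m = 3.47×10^-3 cm.

≈ 3.47×10^-3 cm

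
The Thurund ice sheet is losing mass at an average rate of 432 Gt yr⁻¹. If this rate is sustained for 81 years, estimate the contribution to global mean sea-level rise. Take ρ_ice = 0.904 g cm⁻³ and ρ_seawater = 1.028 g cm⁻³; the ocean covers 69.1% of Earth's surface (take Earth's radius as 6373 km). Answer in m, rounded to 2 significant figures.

≈ 0.097 m

Total mass lost = 432 Gt/yr × 81 yr = 3.499×10^4 Gt = 3.499×10^16 kg.
ρ_w = 1.028 g cm⁻³ = 1028 kg m⁻³, so water volume = 3.499×10^16 / 1028 = 3.404×10^13 m³.
Δh = 3.404×10^13 / 3.53×10^14 = 0.0965 m.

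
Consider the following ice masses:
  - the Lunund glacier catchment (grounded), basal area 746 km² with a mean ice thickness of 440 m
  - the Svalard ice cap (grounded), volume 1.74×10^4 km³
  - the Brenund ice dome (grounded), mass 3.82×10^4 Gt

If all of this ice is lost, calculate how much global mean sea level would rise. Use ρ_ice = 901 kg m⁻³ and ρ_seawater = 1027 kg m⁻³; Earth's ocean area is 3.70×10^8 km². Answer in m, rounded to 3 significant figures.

Lunund: ice volume = 746 km² × 440 m = 328.2 km³; 328.2 × (901/1027) = 288.0 km³ of water.
Svalard: 1.74×10^4 km³ × (901/1027) = 1.527×10^4 km³ of water.
Brenund: 3.82×10^4 Gt = 3.820×10^16 kg; dividing by ρ_w = 1027 kg m⁻³ gives 3.720×10^13 m³ of water.
Total added water ≈ 5.275×10^13 m³ over 3.70×10^14 m² → Δh = 0.143 m.

≈ 0.143 m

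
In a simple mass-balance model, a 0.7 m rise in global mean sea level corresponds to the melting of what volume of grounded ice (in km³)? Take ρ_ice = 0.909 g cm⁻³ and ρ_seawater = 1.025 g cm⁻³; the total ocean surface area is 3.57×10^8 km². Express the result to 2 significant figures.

Required water volume = Δh × A = 0.7 m × 3.57×10^14 m² = 2.499×10^14 m³ = 2.499×10^5 km³.
Ice volume = water volume × ρ_w/ρ_ice = 2.499×10^5 × 1025/909 = 2.8×10^5 km³.

≈ 2.8×10^5 km³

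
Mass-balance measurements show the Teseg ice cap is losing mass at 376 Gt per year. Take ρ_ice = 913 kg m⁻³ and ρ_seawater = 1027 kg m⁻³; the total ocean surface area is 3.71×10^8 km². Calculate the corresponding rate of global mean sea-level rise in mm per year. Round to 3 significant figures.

≈ 0.987 mm/yr

ρ_w = 1027 kg m⁻³. Annual water volume added = 376 Gt / ρ_w = 3.760×10^14 kg / 1027 kg m⁻³ = 3.661×10^11 m³.
Δh per year = 3.661×10^11 / 3.71×10^14 = 9.87×10^-4 m = 0.987 mm.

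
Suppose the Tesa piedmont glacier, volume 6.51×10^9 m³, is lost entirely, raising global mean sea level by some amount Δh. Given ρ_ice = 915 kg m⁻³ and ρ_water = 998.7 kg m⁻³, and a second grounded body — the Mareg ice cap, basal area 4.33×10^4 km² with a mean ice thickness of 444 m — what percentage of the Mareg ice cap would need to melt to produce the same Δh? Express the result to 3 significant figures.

Equal sea-level rise means equal mass of meltwater, i.e. equal mass of ice lost.
Ice mass of Tesa: 5.957×10^12 kg; ice mass of Mareg: 1.759×10^16 kg.
Fraction required = 5.957×10^12 / 1.759×10^16 = 3.39×10^-4 → 0.0339 %.

≈ 0.0339 %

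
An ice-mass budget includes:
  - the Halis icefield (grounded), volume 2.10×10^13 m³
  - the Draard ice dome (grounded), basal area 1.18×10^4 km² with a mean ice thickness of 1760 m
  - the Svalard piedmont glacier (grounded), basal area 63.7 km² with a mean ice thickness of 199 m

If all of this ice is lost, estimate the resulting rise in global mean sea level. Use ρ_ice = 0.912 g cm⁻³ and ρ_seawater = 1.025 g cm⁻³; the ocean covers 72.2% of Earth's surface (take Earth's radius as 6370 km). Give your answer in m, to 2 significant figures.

≈ 0.10 m

Halis: 2.10×10^13 m³ × (912/1025) = 1.868×10^13 m³ of water.
Draard: ice volume = 1.18×10^4 km² × 1760 m = 2.077×10^4 km³; 2.077×10^4 × (912/1025) = 1.848×10^4 km³ of water.
Svalard: ice volume = 63.7 km² × 199 m = 12.68 km³; 12.68 × (912/1025) = 11.28 km³ of water.
Total added water ≈ 3.717×10^13 m³ over 3.68×10^14 m² → Δh = 0.101 m.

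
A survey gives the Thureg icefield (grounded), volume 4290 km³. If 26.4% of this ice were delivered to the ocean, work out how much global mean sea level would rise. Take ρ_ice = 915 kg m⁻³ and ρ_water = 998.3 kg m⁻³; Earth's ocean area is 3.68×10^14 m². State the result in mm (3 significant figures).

Thureg: 0.264 × 4290 km³ × (915/998.3) = 1038 km³ of water.
Spread over 3.68×10^14 m² of ocean, Δh = 1.038×10^12 / 3.68×10^14 = 2.82×10^-3 m = 2.82 mm.

≈ 2.82 mm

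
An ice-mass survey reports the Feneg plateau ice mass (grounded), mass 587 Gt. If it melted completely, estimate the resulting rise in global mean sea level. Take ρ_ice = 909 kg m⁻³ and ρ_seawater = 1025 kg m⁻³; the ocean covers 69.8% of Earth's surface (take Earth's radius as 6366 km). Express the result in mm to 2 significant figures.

≈ 1.6 mm

Feneg: 587 Gt = 5.870×10^14 kg; dividing by ρ_w = 1025 kg m⁻³ gives 5.727×10^11 m³ of water.
Spread over 3.55×10^14 m² of ocean, Δh = 5.727×10^11 / 3.55×10^14 = 1.61×10^-3 m = 1.6 mm.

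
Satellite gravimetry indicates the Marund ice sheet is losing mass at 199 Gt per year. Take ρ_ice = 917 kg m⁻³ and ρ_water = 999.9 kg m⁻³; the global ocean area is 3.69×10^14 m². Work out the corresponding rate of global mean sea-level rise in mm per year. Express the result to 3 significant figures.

ρ_w = 999.9 kg m⁻³. Annual water volume added = 199 Gt / ρ_w = 1.990×10^14 kg / 999.9 kg m⁻³ = 1.990×10^11 m³.
Δh per year = 1.990×10^11 / 3.69×10^14 = 5.39×10^-4 m = 0.539 mm.

≈ 0.539 mm/yr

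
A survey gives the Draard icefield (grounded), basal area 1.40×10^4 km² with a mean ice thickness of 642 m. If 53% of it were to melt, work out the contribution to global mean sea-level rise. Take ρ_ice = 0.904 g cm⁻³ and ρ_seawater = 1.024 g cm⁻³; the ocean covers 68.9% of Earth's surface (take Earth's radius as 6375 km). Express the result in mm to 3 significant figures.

Draard: ice volume = 1.40×10^4 km² × 642 m = 8988 km³; 0.53 × 8988 × (904/1024) = 4205 km³ of water.
Spread over 3.52×10^14 m² of ocean, Δh = 4.205×10^12 / 3.52×10^14 = 0.0120 m = 12.0 mm.

≈ 12.0 mm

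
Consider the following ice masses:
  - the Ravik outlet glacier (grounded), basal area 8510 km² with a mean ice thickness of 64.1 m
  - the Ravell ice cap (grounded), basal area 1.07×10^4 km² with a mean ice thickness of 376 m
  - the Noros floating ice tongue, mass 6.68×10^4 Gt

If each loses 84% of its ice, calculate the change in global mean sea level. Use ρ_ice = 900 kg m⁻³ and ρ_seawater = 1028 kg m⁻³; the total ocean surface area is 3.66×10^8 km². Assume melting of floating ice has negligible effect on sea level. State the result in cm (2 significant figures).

≈ 0.92 cm

Ravik: ice volume = 8510 km² × 64.1 m = 545.5 km³; 0.84 × 545.5 × (900/1028) = 401.2 km³ of water.
Ravell: ice volume = 1.07×10^4 km² × 376 m = 4023 km³; 0.84 × 4023 × (900/1028) = 2959 km³ of water.
The Noros floating ice tongue is floating and already displaces its own weight of water, so its melt adds essentially nothing to sea level.
Total added water ≈ 3.360×10^12 m³ over 3.66×10^14 m² → Δh = 9.18×10^-3 m = 0.92 cm.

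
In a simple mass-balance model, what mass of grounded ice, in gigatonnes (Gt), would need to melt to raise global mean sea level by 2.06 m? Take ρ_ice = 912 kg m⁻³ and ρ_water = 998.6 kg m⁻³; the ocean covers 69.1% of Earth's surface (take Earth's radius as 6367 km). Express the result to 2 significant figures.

Required water volume = Δh × A = 2.06 m × 3.52×10^14 m² = 7.251×10^14 m³.
ρ_w = 998.6 kg m⁻³, so the mass of water = 7.251×10^14 m³ × 998.6 kg m⁻³ = 7.241×10^17 kg = 7.2×10^5 Gt (and the same mass of ice, by conservation).

≈ 7.2×10^5 Gt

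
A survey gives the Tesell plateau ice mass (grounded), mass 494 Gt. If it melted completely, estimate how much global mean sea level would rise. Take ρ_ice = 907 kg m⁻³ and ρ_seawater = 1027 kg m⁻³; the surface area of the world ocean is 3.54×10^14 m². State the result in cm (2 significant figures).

≈ 0.14 cm

Tesell: 494 Gt = 4.940×10^14 kg; dividing by ρ_w = 1027 kg m⁻³ gives 4.810×10^11 m³ of water.
Spread over 3.54×10^14 m² of ocean, Δh = 4.810×10^11 / 3.54×10^14 = 1.36×10^-3 m = 0.14 cm.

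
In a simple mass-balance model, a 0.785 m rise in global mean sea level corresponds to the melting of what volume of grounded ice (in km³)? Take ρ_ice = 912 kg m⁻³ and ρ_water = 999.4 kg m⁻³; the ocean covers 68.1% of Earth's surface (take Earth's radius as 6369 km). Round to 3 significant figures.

Required water volume = Δh × A = 0.785 m × 3.47×10^14 m² = 2.725×10^14 m³ = 2.725×10^5 km³.
Ice volume = water volume × ρ_w/ρ_ice = 2.725×10^5 × 999.4/912 = 2.99×10^5 km³.

≈ 2.99×10^5 km³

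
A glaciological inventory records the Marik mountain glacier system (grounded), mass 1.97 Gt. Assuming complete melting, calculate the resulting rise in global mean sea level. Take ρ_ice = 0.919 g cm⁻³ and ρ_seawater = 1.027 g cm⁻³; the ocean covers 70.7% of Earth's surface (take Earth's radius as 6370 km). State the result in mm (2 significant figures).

Marik: 1.97 Gt = 1.970×10^12 kg; dividing by ρ_w = 1.027 g cm⁻³ = 1027 kg m⁻³ gives 1.918×10^9 m³ of water.
Spread over 3.61×10^14 m² of ocean, Δh = 1.918×10^9 / 3.61×10^14 = 5.32×10^-6 m = 5.3×10^-3 mm.

≈ 5.3×10^-3 mm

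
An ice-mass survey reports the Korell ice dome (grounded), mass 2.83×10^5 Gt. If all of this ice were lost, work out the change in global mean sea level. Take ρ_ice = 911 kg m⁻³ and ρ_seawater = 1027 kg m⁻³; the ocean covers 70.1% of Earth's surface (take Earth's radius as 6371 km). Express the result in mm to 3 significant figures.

Korell: 2.83×10^5 Gt = 2.830×10^17 kg; dividing by ρ_w = 1027 kg m⁻³ gives 2.756×10^14 m³ of water.
Spread over 3.58×10^14 m² of ocean, Δh = 2.756×10^14 / 3.58×10^14 = 0.771 m = 771 mm.

≈ 771 mm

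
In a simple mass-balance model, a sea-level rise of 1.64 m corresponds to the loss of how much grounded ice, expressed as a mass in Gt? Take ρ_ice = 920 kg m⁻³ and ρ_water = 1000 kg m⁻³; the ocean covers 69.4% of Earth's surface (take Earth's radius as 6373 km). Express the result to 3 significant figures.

≈ 5.81×10^5 Gt

Required water volume = Δh × A = 1.64 m × 3.54×10^14 m² = 5.809×10^14 m³.
ρ_w = 1000 kg m⁻³, so the mass of water = 5.809×10^14 m³ × 1000 kg m⁻³ = 5.809×10^17 kg = 5.81×10^5 Gt (and the same mass of ice, by conservation).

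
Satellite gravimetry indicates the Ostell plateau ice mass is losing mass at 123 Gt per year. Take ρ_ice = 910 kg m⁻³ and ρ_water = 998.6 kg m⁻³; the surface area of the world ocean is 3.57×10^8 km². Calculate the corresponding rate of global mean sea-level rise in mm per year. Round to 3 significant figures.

ρ_w = 998.6 kg m⁻³. Annual water volume added = 123 Gt / ρ_w = 1.230×10^14 kg / 998.6 kg m⁻³ = 1.232×10^11 m³.
Δh per year = 1.232×10^11 / 3.57×10^14 = 3.45×10^-4 m = 0.345 mm.

≈ 0.345 mm/yr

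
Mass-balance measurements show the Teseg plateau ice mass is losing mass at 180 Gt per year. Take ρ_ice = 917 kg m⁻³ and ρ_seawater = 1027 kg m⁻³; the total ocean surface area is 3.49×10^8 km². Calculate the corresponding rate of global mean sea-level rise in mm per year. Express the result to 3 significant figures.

ρ_w = 1027 kg m⁻³. Annual water volume added = 180 Gt / ρ_w = 1.800×10^14 kg / 1027 kg m⁻³ = 1.753×10^11 m³.
Δh per year = 1.753×10^11 / 3.49×10^14 = 5.02×10^-4 m = 0.502 mm.

≈ 0.502 mm/yr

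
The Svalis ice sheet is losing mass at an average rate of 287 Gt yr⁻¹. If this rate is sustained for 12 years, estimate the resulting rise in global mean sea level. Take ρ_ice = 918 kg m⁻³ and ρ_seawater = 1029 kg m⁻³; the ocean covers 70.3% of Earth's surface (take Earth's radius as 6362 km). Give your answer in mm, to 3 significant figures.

Total mass lost = 287 Gt/yr × 12 yr = 3444 Gt = 3.444×10^15 kg.
ρ_w = 1029 kg m⁻³, so water volume = 3.444×10^15 / 1029 = 3.347×10^12 m³.
Δh = 3.347×10^12 / 3.58×10^14 = 9.36×10^-3 m = 9.36 mm.

≈ 9.36 mm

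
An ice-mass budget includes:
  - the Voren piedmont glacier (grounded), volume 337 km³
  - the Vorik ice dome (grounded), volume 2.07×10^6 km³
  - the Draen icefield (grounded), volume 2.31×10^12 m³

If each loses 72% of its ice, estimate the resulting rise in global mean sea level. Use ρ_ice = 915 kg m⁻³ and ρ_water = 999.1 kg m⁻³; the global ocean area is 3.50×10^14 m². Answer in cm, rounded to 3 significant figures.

Voren: 0.72 × 337 km³ × (915/999.1) = 222.2 km³ of water.
Vorik: 0.72 × 2.07×10^6 km³ × (915/999.1) = 1.365×10^6 km³ of water.
Draen: 0.72 × 2.31×10^12 m³ × (915/999.1) = 1.523×10^12 m³ of water.
Total added water ≈ 1.367×10^15 m³ over 3.50×10^14 m² → Δh = 3.90 m = 390 cm.

≈ 390 cm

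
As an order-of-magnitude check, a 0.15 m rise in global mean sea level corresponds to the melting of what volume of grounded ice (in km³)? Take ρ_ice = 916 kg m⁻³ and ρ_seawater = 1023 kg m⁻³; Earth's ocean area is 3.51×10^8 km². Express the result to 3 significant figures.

Required water volume = Δh × A = 0.15 m × 3.51×10^14 m² = 5.265×10^13 m³ = 5.265×10^4 km³.
Ice volume = water volume × ρ_w/ρ_ice = 5.265×10^4 × 1023/916 = 5.88×10^4 km³.

≈ 5.88×10^4 km³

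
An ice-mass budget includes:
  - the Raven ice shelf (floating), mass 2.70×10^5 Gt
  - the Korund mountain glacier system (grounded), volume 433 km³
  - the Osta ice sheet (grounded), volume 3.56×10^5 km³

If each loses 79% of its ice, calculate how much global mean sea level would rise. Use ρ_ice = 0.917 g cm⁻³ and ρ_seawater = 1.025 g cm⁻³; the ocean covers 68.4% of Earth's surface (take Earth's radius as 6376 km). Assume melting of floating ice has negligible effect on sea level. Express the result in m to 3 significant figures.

≈ 0.721 m

The Raven ice shelf is floating and already displaces its own weight of water, so its melt adds essentially nothing to sea level.
Korund: 0.79 × 433 km³ × (917/1025) = 306.0 km³ of water.
Osta: 0.79 × 3.56×10^5 km³ × (917/1025) = 2.516×10^5 km³ of water.
Total added water ≈ 2.519×10^14 m³ over 3.49×10^14 m² → Δh = 0.721 m.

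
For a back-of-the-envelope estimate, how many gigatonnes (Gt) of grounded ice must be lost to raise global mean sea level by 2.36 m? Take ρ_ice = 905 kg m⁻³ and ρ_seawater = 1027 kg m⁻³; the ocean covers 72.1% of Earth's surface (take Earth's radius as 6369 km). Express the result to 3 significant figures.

Required water volume = Δh × A = 2.36 m × 3.68×10^14 m² = 8.674×10^14 m³.
ρ_w = 1027 kg m⁻³, so the mass of water = 8.674×10^14 m³ × 1027 kg m⁻³ = 8.908×10^17 kg = 8.91×10^5 Gt (and the same mass of ice, by conservation).

≈ 8.91×10^5 Gt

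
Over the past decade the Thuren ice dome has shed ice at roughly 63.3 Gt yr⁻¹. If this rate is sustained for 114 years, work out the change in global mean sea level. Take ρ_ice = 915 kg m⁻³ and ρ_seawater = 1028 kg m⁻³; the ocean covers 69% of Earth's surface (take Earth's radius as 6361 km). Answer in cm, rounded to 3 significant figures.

≈ 2.00 cm

Total mass lost = 63.3 Gt/yr × 114 yr = 7216 Gt = 7.216×10^15 kg.
ρ_w = 1028 kg m⁻³, so water volume = 7.216×10^15 / 1028 = 7.020×10^12 m³.
Δh = 7.020×10^12 / 3.51×10^14 = 0.0200 m = 2.00 cm.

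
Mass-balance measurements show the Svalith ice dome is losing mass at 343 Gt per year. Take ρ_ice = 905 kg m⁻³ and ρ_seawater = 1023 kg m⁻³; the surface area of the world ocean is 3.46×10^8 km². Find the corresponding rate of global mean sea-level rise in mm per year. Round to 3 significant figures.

ρ_w = 1023 kg m⁻³. Annual water volume added = 343 Gt / ρ_w = 3.430×10^14 kg / 1023 kg m⁻³ = 3.353×10^11 m³.
Δh per year = 3.353×10^11 / 3.46×10^14 = 9.69×10^-4 m = 0.969 mm.

≈ 0.969 mm/yr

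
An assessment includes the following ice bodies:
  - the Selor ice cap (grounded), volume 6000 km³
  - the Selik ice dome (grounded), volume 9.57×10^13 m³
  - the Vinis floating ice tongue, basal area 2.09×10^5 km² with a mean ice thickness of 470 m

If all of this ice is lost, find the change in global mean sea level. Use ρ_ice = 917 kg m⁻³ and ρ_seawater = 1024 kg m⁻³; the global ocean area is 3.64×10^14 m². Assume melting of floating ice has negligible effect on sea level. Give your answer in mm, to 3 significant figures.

≈ 250 mm

Selor: 6000 km³ × (917/1024) = 5373 km³ of water.
Selik: 9.57×10^13 m³ × (917/1024) = 8.570×10^13 m³ of water.
The Vinis floating ice tongue is floating and already displaces its own weight of water, so its melt adds essentially nothing to sea level.
Total added water ≈ 9.107×10^13 m³ over 3.64×10^14 m² → Δh = 0.250 m = 250 mm.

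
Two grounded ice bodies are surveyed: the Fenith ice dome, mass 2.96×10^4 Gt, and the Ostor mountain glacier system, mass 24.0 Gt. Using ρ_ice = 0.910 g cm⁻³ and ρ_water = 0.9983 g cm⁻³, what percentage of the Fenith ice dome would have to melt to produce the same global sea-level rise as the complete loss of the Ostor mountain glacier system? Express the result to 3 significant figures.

Equal sea-level rise means equal mass of meltwater, i.e. equal mass of ice lost.
Ice mass of Ostor: 2.400×10^13 kg; ice mass of Fenith: 2.960×10^16 kg.
Fraction required = 2.400×10^13 / 2.960×10^16 = 8.11×10^-4 → 0.0811 %.

≈ 0.0811 %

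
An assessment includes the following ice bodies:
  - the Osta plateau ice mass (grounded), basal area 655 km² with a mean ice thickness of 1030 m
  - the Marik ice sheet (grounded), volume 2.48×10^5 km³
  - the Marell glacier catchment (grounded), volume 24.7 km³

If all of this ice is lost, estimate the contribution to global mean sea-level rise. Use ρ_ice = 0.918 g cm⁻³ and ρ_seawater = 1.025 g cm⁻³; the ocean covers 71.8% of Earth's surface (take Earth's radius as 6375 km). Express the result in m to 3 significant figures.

Osta: ice volume = 655 km² × 1030 m = 674.6 km³; 674.6 × (918/1025) = 604.2 km³ of water.
Marik: 2.48×10^5 km³ × (918/1025) = 2.221×10^5 km³ of water.
Marell: 24.7 km³ × (918/1025) = 22.12 km³ of water.
Total added water ≈ 2.227×10^14 m³ over 3.67×10^14 m² → Δh = 0.607 m.

≈ 0.607 m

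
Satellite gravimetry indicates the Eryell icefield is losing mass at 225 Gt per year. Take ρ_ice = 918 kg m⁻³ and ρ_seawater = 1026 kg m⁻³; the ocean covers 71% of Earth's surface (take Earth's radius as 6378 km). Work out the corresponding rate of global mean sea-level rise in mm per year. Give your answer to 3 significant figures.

≈ 0.604 mm/yr

ρ_w = 1026 kg m⁻³. Annual water volume added = 225 Gt / ρ_w = 2.250×10^14 kg / 1026 kg m⁻³ = 2.193×10^11 m³.
Δh per year = 2.193×10^11 / 3.63×10^14 = 6.04×10^-4 m = 0.604 mm.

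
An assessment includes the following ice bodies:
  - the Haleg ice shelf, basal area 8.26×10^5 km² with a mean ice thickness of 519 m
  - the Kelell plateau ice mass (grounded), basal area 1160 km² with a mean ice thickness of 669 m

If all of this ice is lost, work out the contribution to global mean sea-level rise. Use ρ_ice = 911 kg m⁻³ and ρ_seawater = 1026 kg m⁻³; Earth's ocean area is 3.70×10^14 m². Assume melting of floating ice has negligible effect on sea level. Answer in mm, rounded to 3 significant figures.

The Haleg ice shelf is floating and already displaces its own weight of water, so its melt adds essentially nothing to sea level.
Kelell: ice volume = 1160 km² × 669 m = 776.0 km³; 776.0 × (911/1026) = 689.1 km³ of water.
Total added water ≈ 6.891×10^11 m³ over 3.70×10^14 m² → Δh = 1.86×10^-3 m = 1.86 mm.

≈ 1.86 mm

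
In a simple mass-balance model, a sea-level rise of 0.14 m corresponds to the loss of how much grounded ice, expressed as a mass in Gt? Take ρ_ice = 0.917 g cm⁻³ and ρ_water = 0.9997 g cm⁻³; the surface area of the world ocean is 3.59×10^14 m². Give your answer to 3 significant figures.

Required water volume = Δh × A = 0.14 m × 3.59×10^14 m² = 5.026×10^13 m³.
ρ_w = 0.9997 g cm⁻³ = 999.7 kg m⁻³, so the mass of water = 5.026×10^13 m³ × 999.7 kg m⁻³ = 5.024×10^16 kg = 5.02×10^4 Gt (and the same mass of ice, by conservation).

≈ 5.02×10^4 Gt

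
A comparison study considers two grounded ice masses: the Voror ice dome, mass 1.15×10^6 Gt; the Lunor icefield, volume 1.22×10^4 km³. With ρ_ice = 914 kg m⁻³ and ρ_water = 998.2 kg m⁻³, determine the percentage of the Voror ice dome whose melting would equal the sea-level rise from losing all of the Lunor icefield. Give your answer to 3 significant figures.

Equal sea-level rise means equal mass of meltwater, i.e. equal mass of ice lost.
Ice mass of Lunor: 1.115×10^16 kg; ice mass of Voror: 1.150×10^18 kg.
Fraction required = 1.115×10^16 / 1.150×10^18 = 9.70×10^-3 → 0.970 %.

≈ 0.970 %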